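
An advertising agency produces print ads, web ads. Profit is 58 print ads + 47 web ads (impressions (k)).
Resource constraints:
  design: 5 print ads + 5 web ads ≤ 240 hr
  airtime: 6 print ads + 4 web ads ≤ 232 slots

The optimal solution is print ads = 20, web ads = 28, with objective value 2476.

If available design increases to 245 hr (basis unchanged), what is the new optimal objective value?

Both design and airtime are binding at x*.
From A_Bᵀ y = c: 5·y_design + 6·y_airtime = 58; 5·y_design + 4·y_airtime = 47.
Solving: y_design = 5, y_airtime = 5.5.
Δz = y_design·Δb = 5 × (5) = 25, so new z* = 2476 + 25 = 2501.

2501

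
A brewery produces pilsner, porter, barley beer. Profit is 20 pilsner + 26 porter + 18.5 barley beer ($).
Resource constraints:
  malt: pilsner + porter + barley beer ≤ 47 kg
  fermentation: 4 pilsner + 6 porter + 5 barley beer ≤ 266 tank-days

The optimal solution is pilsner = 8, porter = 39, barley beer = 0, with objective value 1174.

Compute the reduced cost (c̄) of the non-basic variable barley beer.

-4.5

At the optimum: malt uses 47 of 47 (binding); fermentation uses 266 of 266 (binding).
The binding rows give the dual system: 1·y_malt + 4·y_fermentation = 20 and 1·y_malt + 6·y_fermentation = 26.
Solving: y_malt = 8, y_fermentation = 3.
Reduced cost of barley beer: c₃ − yᵀa₃ = 18.5 − (8·1 + 3·5) = 18.5 − 23 = -4.5.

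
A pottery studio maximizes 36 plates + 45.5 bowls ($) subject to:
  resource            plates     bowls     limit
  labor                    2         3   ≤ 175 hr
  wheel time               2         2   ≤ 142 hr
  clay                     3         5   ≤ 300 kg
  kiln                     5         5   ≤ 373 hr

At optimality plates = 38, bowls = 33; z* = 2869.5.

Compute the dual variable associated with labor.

9.5

Check each constraint at x*: labor 175/175 (tight); wheel time 142/142 (tight); clay 279/300 (slack 21); kiln 355/373 (slack 18).
Since clay, kiln are not tight, their duals are 0.
From A_Bᵀ y = c: 2·y_labor + 2·y_wheel time = 36; 3·y_labor + 2·y_wheel time = 45.5.
Solving: y_labor = 9.5, y_wheel time = 8.5.
Shadow price of labor = 9.5.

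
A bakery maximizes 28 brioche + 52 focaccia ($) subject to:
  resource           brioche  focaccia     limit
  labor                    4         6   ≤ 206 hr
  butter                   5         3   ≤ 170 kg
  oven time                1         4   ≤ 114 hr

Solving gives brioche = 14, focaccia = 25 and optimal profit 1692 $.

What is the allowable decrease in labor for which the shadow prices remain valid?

35

Binding constraints: labor, oven time. The basis is B = [[4,6],[1,4]] with det 10.
Per unit decrease in labor, x* moves by d = (-0.4, 0.1).
The basis stays optimal until brioche reaches 0; allowable decrease = 35 hr.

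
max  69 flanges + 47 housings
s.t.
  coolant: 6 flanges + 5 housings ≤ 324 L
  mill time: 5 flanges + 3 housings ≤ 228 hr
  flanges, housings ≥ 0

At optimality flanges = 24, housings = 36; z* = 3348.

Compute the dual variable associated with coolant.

At the optimum: coolant uses 324 of 324 (binding); mill time uses 228 of 228 (binding).
From A_Bᵀ y = c: 6·y_coolant + 5·y_mill time = 69; 5·y_coolant + 3·y_mill time = 47.
This yields shadow prices y_coolant = 4, y_mill time = 9.
Shadow price of coolant = 4.

4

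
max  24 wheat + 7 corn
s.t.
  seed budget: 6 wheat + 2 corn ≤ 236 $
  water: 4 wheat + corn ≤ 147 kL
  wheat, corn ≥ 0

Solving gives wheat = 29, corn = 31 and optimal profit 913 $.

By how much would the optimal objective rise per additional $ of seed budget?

At the optimum: seed budget uses 236 of 236 (binding); water uses 147 of 147 (binding).
The binding rows give the dual system: 6·y_seed budget + 4·y_water = 24 and 2·y_seed budget + 1·y_water = 7.
Solving: y_seed budget = 2, y_water = 3.
Shadow price of seed budget = 2.

2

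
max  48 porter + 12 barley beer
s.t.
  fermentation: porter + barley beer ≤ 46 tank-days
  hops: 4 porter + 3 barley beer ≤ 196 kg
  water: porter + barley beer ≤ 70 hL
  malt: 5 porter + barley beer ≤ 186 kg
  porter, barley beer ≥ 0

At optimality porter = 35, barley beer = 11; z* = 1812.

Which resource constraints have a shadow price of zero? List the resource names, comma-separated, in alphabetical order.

hops, water

fermentation: 46/46 (binding)
hops: 173/196 (slack 23)
water: 46/70 (slack 24)
malt: 186/186 (binding)
By complementary slackness, a constraint with positive slack has shadow price 0 → hops, water.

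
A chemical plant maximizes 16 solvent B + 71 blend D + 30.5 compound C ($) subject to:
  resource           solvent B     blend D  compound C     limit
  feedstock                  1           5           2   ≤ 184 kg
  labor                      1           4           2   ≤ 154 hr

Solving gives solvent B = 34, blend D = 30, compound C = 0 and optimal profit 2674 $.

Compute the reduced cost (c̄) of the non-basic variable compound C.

-1.5

Both feedstock and labor are binding at x*.
From A_Bᵀ y = c: 1·y_feedstock + 1·y_labor = 16; 5·y_feedstock + 4·y_labor = 71.
This yields shadow prices y_feedstock = 7, y_labor = 9.
Reduced cost of compound C: c₃ − yᵀa₃ = 30.5 − (7·2 + 9·2) = 30.5 − 32 = -1.5.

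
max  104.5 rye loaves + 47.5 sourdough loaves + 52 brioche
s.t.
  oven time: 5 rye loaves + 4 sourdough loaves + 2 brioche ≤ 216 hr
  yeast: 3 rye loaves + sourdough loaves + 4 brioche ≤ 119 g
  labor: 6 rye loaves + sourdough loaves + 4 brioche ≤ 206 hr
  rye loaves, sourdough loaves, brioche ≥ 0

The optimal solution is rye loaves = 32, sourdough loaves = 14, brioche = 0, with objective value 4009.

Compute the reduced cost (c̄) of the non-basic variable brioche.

-5

Binding: oven time and labor. Non-binding: yeast (9 unused).
Slack constraints have shadow price 0 (complementary slackness).
Dual feasibility on the basic columns requires 5·y_oven time + 6·y_labor = 104.5, 4·y_oven time + 1·y_labor = 47.5.
This yields shadow prices y_oven time = 9.5, y_labor = 9.5.
Reduced cost of brioche: c₃ − yᵀa₃ = 52 − (9.5·2 + 9.5·4) = 52 − 57 = -5.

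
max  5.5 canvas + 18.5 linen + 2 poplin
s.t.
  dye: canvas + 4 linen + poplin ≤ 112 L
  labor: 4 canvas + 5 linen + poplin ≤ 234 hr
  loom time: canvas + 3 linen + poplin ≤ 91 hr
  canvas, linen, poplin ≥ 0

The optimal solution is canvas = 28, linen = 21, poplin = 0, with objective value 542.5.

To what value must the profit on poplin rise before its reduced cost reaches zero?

Binding: dye and loom time. Non-binding: labor (17 unused).
By complementary slackness, y = 0 for the non-binding constraint.
From A_Bᵀ y = c: 1·y_dye + 1·y_loom time = 5.5; 4·y_dye + 3·y_loom time = 18.5.
Solving: y_dye = 2, y_loom time = 3.5.
poplin enters the basis when its profit ≥ yᵀa₃ = 2·1 + 3.5·1 = 5.5.

5.5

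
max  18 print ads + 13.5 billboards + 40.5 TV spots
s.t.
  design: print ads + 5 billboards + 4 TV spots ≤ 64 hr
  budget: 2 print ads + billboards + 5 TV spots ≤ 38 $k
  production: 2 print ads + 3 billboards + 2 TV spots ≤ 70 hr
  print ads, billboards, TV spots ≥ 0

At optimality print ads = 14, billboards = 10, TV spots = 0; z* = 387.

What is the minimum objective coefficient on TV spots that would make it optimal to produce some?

Binding: design and budget. Non-binding: production (12 unused).
Since production is not tight, its dual is 0.
The binding rows give the dual system: 1·y_design + 2·y_budget = 18 and 5·y_design + 1·y_budget = 13.5.
→ y_design = 1 and y_budget = 8.5.
TV spots enters the basis when its profit ≥ yᵀa₃ = 1·4 + 8.5·5 = 46.5.

46.5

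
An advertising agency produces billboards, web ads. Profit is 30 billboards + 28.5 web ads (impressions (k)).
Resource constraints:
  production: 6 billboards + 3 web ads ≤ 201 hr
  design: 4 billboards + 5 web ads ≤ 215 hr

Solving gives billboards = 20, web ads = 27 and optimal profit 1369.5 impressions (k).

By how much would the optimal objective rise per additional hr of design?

At the optimum: production uses 201 of 201 (binding); design uses 215 of 215 (binding).
From A_Bᵀ y = c: 6·y_production + 4·y_design = 30; 3·y_production + 5·y_design = 28.5.
Solving: y_production = 2, y_design = 4.5.
Shadow price of design = 4.5.

4.5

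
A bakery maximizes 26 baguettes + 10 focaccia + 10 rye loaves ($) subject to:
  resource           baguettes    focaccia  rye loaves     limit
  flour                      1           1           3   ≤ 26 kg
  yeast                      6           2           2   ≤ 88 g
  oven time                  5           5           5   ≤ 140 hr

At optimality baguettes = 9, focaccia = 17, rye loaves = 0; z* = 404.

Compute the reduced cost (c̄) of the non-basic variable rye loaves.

At the optimum: flour uses 26 of 26 (binding); yeast uses 88 of 88 (binding); oven time uses 130 of 140 (slack = 10).
By complementary slackness, y = 0 for the non-binding constraint.
From A_Bᵀ y = c: 1·y_flour + 6·y_yeast = 26; 1·y_flour + 2·y_yeast = 10.
This yields shadow prices y_flour = 2, y_yeast = 4.
Reduced cost of rye loaves: c₃ − yᵀa₃ = 10 − (2·3 + 4·2) = 10 − 14 = -4.

-4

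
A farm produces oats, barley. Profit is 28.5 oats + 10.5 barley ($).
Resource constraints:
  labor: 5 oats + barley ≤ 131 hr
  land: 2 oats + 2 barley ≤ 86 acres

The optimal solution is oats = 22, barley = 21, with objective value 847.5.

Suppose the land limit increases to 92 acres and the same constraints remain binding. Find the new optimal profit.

865.5

Check each constraint at x*: labor 131/131 (tight); land 86/86 (tight).
From A_Bᵀ y = c: 5·y_labor + 2·y_land = 28.5; 1·y_labor + 2·y_land = 10.5.
This yields shadow prices y_labor = 4.5, y_land = 3.
Δz = y_land·Δb = 3 × (6) = 18, so new z* = 847.5 + 18 = 865.5.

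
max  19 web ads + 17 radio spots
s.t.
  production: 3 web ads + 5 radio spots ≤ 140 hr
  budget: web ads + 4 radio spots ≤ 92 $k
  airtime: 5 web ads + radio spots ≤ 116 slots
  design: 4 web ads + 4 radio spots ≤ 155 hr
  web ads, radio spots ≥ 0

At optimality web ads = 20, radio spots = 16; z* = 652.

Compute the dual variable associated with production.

At the optimum: production uses 140 of 140 (binding); budget uses 84 of 92 (slack = 8); airtime uses 116 of 116 (binding); design uses 144 of 155 (slack = 11).
Slack constraints have shadow price 0 (complementary slackness).
The binding rows give the dual system: 3·y_production + 5·y_airtime = 19 and 5·y_production + 1·y_airtime = 17.
This yields shadow prices y_production = 3, y_airtime = 2.
Shadow price of production = 3.

3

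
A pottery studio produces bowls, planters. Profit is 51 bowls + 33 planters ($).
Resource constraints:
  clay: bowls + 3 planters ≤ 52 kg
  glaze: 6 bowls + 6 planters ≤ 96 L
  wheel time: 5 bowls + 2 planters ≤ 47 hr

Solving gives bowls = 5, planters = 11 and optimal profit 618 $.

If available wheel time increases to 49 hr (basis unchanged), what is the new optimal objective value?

Binding: glaze and wheel time. Non-binding: clay (14 unused).
Slack constraints have shadow price 0 (complementary slackness).
The binding rows give the dual system: 6·y_glaze + 5·y_wheel time = 51 and 6·y_glaze + 2·y_wheel time = 33.
This yields shadow prices y_glaze = 3.5, y_wheel time = 6.
Δz = y_wheel time·Δb = 6 × (2) = 12, so new z* = 618 + 12 = 630.

630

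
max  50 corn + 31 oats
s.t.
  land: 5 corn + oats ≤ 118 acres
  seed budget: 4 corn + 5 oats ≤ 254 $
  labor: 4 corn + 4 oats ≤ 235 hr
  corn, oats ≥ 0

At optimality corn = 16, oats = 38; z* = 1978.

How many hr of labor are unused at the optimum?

labor used = 4·16 + 4·38 = 216; slack = 235 − 216 = 19.

19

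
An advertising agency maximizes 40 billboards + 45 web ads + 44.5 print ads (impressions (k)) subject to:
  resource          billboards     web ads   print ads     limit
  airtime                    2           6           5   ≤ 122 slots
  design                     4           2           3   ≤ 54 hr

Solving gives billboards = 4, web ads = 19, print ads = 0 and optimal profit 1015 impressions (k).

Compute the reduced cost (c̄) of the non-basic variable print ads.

-3

At the optimum: airtime uses 122 of 122 (binding); design uses 54 of 54 (binding).
From A_Bᵀ y = c: 2·y_airtime + 4·y_design = 40; 6·y_airtime + 2·y_design = 45.
Solving: y_airtime = 5, y_design = 7.5.
Reduced cost of print ads: c₃ − yᵀa₃ = 44.5 − (5·5 + 7.5·3) = 44.5 − 47.5 = -3.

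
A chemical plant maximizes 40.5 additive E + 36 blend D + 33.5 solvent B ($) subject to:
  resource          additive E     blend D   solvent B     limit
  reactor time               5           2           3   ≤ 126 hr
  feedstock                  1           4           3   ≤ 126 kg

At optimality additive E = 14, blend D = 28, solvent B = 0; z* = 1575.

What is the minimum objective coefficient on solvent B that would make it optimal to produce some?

37.5

Both reactor time and feedstock are binding at x*.
From A_Bᵀ y = c: 5·y_reactor time + 1·y_feedstock = 40.5; 2·y_reactor time + 4·y_feedstock = 36.
This yields shadow prices y_reactor time = 7, y_feedstock = 5.5.
solvent B enters the basis when its profit ≥ yᵀa₃ = 7·3 + 5.5·3 = 37.5.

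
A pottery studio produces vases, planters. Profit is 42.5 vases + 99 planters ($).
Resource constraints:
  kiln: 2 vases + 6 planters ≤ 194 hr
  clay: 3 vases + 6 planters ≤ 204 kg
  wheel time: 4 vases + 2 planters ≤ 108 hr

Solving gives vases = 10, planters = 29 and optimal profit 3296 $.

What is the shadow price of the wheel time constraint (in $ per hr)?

0

Check each constraint at x*: kiln 194/194 (tight); clay 204/204 (tight); wheel time 98/108 (slack 10).
By complementary slackness, y = 0 for the non-binding constraint.
From A_Bᵀ y = c: 2·y_kiln + 3·y_clay = 42.5; 6·y_kiln + 6·y_clay = 99.
Solving: y_kiln = 7, y_clay = 9.5.
Shadow price of wheel time = 0.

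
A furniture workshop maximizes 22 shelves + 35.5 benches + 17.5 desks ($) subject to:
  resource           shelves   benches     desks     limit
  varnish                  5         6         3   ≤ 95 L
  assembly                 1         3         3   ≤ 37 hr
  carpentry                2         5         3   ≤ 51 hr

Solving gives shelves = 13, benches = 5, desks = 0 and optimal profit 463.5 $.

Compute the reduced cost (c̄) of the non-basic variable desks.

-2

Binding: varnish and carpentry. Non-binding: assembly (9 unused).
Slack constraints have shadow price 0 (complementary slackness).
From A_Bᵀ y = c: 5·y_varnish + 2·y_carpentry = 22; 6·y_varnish + 5·y_carpentry = 35.5.
This yields shadow prices y_varnish = 3, y_carpentry = 3.5.
Reduced cost of desks: c₃ − yᵀa₃ = 17.5 − (3·3 + 3.5·3) = 17.5 − 19.5 = -2.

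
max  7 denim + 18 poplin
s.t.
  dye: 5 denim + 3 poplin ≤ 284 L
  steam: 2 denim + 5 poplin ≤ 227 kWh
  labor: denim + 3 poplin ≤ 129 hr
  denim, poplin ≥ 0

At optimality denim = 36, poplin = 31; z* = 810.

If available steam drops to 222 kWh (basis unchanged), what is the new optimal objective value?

Check each constraint at x*: dye 273/284 (slack 11); steam 227/227 (tight); labor 129/129 (tight).
Slack constraints have shadow price 0 (complementary slackness).
Dual feasibility on the basic columns requires 2·y_steam + 1·y_labor = 7, 5·y_steam + 3·y_labor = 18.
This yields shadow prices y_steam = 3, y_labor = 1.
Δz = y_steam·Δb = 3 × (-5) = -15, so new z* = 810 − 15 = 795.

795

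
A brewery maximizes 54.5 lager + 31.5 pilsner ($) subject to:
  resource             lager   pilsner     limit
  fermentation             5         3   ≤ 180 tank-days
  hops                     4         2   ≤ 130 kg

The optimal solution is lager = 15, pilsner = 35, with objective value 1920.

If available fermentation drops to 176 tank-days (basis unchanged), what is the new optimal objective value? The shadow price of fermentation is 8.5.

Δb = -4, so new z* = 1920 + (8.5)·(-4) = 1920 − 34 = 1886.

1886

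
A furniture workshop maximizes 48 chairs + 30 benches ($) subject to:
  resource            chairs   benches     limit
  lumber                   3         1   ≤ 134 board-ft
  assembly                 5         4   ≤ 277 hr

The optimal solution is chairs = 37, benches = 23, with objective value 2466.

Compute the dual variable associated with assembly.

6

At the optimum: lumber uses 134 of 134 (binding); assembly uses 277 of 277 (binding).
The binding rows give the dual system: 3·y_lumber + 5·y_assembly = 48 and 1·y_lumber + 4·y_assembly = 30.
→ y_lumber = 6 and y_assembly = 6.
Shadow price of assembly = 6.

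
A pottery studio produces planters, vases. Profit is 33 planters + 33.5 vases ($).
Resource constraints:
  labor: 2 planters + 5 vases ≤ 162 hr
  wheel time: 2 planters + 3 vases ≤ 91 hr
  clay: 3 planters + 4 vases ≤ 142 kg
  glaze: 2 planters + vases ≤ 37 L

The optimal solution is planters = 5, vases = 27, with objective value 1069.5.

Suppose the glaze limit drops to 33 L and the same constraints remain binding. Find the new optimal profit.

1037.5

Check each constraint at x*: labor 145/162 (slack 17); wheel time 91/91 (tight); clay 123/142 (slack 19); glaze 37/37 (tight).
By complementary slackness, y = 0 for the non-binding constraints.
From A_Bᵀ y = c: 2·y_wheel time + 2·y_glaze = 33; 3·y_wheel time + 1·y_glaze = 33.5.
→ y_wheel time = 8.5 and y_glaze = 8.
Δz = y_glaze·Δb = 8 × (-4) = -32, so new z* = 1069.5 − 32 = 1037.5.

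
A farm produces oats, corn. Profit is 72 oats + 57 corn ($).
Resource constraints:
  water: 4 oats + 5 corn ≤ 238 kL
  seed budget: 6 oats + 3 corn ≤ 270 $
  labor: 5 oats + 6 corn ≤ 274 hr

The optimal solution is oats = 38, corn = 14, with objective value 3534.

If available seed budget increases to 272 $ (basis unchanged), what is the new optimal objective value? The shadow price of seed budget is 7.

3548

Δb = 2, so new z* = 3534 + (7)·(2) = 3534 + 14 = 3548.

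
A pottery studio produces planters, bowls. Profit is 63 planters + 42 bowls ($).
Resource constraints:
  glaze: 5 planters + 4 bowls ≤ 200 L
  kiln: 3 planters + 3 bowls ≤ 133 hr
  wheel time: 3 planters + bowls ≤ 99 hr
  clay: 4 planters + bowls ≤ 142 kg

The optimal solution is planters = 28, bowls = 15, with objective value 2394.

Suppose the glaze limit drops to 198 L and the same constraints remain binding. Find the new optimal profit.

2376

At the optimum: glaze uses 200 of 200 (binding); kiln uses 129 of 133 (slack = 4); wheel time uses 99 of 99 (binding); clay uses 127 of 142 (slack = 15).
Since kiln, clay are not tight, their duals are 0.
The binding rows give the dual system: 5·y_glaze + 3·y_wheel time = 63 and 4·y_glaze + 1·y_wheel time = 42.
This yields shadow prices y_glaze = 9, y_wheel time = 6.
Δz = y_glaze·Δb = 9 × (-2) = -18, so new z* = 2394 − 18 = 2376.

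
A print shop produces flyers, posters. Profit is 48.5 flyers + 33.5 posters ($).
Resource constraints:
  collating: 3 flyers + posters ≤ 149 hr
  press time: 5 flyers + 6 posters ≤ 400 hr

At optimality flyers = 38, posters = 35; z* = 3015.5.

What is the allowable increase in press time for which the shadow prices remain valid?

Binding constraints: collating, press time. The basis is B = [[3,1],[5,6]] with det 13.
Per unit increase in press time, x* moves by d = (-0.0769, 0.2308).
The basis stays optimal until flyers reaches 0; allowable increase = 494 hr.

494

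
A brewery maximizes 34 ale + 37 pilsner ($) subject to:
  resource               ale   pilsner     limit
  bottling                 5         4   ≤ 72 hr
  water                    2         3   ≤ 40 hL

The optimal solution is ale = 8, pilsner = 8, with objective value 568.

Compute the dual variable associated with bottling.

4

Both bottling and water are binding at x*.
Dual feasibility on the basic columns requires 5·y_bottling + 2·y_water = 34, 4·y_bottling + 3·y_water = 37.
→ y_bottling = 4 and y_water = 7.
Shadow price of bottling = 4.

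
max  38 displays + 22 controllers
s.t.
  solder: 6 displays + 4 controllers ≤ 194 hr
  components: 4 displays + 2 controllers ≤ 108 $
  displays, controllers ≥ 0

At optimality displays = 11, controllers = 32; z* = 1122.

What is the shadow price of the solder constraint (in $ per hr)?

3

At the optimum: solder uses 194 of 194 (binding); components uses 108 of 108 (binding).
Dual feasibility on the basic columns requires 6·y_solder + 4·y_components = 38, 4·y_solder + 2·y_components = 22.
This yields shadow prices y_solder = 3, y_components = 5.
Shadow price of solder = 3.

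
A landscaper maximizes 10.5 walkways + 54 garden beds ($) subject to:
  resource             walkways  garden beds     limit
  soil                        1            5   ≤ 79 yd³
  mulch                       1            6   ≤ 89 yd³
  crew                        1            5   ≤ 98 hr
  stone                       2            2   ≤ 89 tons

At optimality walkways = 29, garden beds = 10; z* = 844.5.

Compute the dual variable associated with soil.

9

Binding: soil and mulch. Non-binding: crew (19 unused), stone (11 unused).
Since crew, stone are not tight, their duals are 0.
The binding rows give the dual system: 1·y_soil + 1·y_mulch = 10.5 and 5·y_soil + 6·y_mulch = 54.
This yields shadow prices y_soil = 9, y_mulch = 1.5.
Shadow price of soil = 9.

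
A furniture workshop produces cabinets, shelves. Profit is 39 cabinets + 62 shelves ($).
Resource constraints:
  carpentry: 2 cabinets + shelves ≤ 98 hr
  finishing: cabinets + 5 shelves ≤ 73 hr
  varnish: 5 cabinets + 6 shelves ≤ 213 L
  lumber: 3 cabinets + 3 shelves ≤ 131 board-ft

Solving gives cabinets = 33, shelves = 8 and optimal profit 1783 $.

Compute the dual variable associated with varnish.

Check each constraint at x*: carpentry 74/98 (slack 24); finishing 73/73 (tight); varnish 213/213 (tight); lumber 123/131 (slack 8).
By complementary slackness, y = 0 for the non-binding constraints.
The binding rows give the dual system: 1·y_finishing + 5·y_varnish = 39 and 5·y_finishing + 6·y_varnish = 62.
Solving: y_finishing = 4, y_varnish = 7.
Shadow price of varnish = 7.

7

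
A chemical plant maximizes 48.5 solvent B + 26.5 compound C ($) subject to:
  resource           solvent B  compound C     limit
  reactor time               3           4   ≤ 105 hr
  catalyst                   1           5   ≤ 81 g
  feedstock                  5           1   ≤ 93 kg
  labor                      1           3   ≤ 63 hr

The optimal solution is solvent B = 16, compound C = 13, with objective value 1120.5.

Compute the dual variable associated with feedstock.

9

Check each constraint at x*: reactor time 100/105 (slack 5); catalyst 81/81 (tight); feedstock 93/93 (tight); labor 55/63 (slack 8).
Slack constraints have shadow price 0 (complementary slackness).
Dual feasibility on the basic columns requires 1·y_catalyst + 5·y_feedstock = 48.5, 5·y_catalyst + 1·y_feedstock = 26.5.
Solving: y_catalyst = 3.5, y_feedstock = 9.
Shadow price of feedstock = 9.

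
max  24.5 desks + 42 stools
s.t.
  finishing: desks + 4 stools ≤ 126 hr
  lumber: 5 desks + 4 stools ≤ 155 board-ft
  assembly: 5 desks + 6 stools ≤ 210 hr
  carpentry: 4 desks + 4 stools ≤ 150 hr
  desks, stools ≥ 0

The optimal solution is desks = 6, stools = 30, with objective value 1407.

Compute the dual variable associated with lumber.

0

Check each constraint at x*: finishing 126/126 (tight); lumber 150/155 (slack 5); assembly 210/210 (tight); carpentry 144/150 (slack 6).
By complementary slackness, y = 0 for the non-binding constraints.
From A_Bᵀ y = c: 1·y_finishing + 5·y_assembly = 24.5; 4·y_finishing + 6·y_assembly = 42.
This yields shadow prices y_finishing = 4.5, y_assembly = 4.
Shadow price of lumber = 0.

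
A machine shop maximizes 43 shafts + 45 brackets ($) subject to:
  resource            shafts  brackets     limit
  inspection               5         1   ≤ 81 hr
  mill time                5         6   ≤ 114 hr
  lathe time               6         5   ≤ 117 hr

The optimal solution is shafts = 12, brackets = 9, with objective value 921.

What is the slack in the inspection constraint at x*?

inspection used = 5·12 + 1·9 = 69; slack = 81 − 69 = 12.

12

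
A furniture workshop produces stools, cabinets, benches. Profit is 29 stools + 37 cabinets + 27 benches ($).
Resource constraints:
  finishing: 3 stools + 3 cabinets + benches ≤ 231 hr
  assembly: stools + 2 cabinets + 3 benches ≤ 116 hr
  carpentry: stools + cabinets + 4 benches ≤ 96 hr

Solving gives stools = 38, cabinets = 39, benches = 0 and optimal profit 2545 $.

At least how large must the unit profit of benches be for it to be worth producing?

31

At the optimum: finishing uses 231 of 231 (binding); assembly uses 116 of 116 (binding); carpentry uses 77 of 96 (slack = 19).
Since carpentry is not tight, its dual is 0.
The binding rows give the dual system: 3·y_finishing + 1·y_assembly = 29 and 3·y_finishing + 2·y_assembly = 37.
Solving: y_finishing = 7, y_assembly = 8.
benches enters the basis when its profit ≥ yᵀa₃ = 7·1 + 8·3 = 31.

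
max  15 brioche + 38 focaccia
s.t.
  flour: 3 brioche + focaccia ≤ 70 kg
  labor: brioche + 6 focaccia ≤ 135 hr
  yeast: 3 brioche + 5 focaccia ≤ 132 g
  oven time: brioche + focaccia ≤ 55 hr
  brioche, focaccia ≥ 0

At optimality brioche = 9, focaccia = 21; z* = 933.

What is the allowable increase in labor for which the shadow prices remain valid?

Binding constraints: labor, yeast. The basis is B = [[1,6],[3,5]] with det -13.
Per unit increase in labor, x* moves by d = (-0.3846, 0.2308).
The basis stays optimal until brioche reaches 0; allowable increase = 23.4 hr.

23.4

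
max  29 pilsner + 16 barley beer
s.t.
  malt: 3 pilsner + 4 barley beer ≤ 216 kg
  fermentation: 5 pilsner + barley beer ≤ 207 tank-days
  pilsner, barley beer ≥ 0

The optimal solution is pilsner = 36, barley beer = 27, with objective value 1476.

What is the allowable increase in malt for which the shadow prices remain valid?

Binding constraints: malt, fermentation. The basis is B = [[3,4],[5,1]] with det -17.
Per unit increase in malt, x* moves by d = (-0.0588, 0.2941).
The basis stays optimal until pilsner reaches 0; allowable increase = 612 kg.

612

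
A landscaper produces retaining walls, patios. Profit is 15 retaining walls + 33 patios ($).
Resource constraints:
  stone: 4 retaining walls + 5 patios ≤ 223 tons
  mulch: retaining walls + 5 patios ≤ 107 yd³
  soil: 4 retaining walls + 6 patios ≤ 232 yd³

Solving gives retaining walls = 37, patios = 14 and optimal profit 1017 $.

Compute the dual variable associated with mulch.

3

At the optimum: stone uses 218 of 223 (slack = 5); mulch uses 107 of 107 (binding); soil uses 232 of 232 (binding).
By complementary slackness, y = 0 for the non-binding constraint.
Dual feasibility on the basic columns requires 1·y_mulch + 4·y_soil = 15, 5·y_mulch + 6·y_soil = 33.
→ y_mulch = 3 and y_soil = 3.
Shadow price of mulch = 3.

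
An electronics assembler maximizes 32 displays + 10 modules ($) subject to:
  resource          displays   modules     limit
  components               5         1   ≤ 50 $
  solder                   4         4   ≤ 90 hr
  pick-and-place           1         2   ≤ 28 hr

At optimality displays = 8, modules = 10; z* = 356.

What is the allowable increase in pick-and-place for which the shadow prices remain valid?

Binding constraints: components, pick-and-place. The basis is B = [[5,1],[1,2]] with det 9.
Per unit increase in pick-and-place, x* moves by d = (-0.1111, 0.5556).
The basis stays optimal until solder becomes binding; allowable increase = 10.125 hr.

10.125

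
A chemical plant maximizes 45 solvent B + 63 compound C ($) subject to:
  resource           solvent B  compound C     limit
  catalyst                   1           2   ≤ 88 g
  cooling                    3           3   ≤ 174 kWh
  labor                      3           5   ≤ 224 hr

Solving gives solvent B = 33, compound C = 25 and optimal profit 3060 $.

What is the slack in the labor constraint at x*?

0

labor used = 3·33 + 5·25 = 224; slack = 224 − 224 = 0.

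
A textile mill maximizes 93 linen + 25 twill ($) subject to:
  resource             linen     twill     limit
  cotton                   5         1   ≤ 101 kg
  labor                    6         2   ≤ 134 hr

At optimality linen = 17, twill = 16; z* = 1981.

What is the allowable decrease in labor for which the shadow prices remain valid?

12.8

Binding constraints: cotton, labor. The basis is B = [[5,1],[6,2]] with det 4.
Per unit decrease in labor, x* moves by d = (0.25, -1.25).
The basis stays optimal until twill reaches 0; allowable decrease = 12.8 hr.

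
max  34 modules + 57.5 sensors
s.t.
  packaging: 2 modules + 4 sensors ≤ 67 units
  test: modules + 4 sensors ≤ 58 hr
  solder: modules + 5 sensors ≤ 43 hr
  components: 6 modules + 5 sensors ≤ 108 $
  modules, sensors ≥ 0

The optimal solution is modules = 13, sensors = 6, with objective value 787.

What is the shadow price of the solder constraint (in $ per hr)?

Check each constraint at x*: packaging 50/67 (slack 17); test 37/58 (slack 21); solder 43/43 (tight); components 108/108 (tight).
Slack constraints have shadow price 0 (complementary slackness).
Dual feasibility on the basic columns requires 1·y_solder + 6·y_components = 34, 5·y_solder + 5·y_components = 57.5.
This yields shadow prices y_solder = 7, y_components = 4.5.
Shadow price of solder = 7.

7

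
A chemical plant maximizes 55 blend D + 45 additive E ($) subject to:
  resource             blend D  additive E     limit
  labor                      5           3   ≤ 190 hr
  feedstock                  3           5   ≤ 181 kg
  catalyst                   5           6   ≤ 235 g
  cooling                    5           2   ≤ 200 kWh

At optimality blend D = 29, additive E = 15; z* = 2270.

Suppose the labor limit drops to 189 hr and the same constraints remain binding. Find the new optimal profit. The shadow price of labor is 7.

2263

Δb = -1, so new z* = 2270 + (7)·(-1) = 2270 − 7 = 2263.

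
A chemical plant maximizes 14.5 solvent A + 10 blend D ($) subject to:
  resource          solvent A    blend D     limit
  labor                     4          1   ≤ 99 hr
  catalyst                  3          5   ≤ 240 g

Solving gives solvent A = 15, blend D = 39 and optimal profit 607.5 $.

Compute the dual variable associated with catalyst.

Check each constraint at x*: labor 99/99 (tight); catalyst 240/240 (tight).
Dual feasibility on the basic columns requires 4·y_labor + 3·y_catalyst = 14.5, 1·y_labor + 5·y_catalyst = 10.
→ y_labor = 2.5 and y_catalyst = 1.5.
Shadow price of catalyst = 1.5.

1.5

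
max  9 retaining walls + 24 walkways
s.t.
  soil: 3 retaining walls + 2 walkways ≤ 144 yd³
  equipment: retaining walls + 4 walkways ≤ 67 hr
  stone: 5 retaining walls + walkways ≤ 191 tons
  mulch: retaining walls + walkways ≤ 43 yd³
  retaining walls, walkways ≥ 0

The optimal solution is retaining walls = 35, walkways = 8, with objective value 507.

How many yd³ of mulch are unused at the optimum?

mulch used = 1·35 + 1·8 = 43; slack = 43 − 43 = 0.

0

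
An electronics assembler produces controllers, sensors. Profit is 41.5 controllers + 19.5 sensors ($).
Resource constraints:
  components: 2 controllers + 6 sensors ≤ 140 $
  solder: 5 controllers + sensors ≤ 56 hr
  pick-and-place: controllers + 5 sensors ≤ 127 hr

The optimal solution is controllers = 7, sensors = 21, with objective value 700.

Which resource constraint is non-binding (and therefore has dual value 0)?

pick-and-place

components: 140/140 (binding)
solder: 56/56 (binding)
pick-and-place: 112/127 (slack 15)
By complementary slackness, a constraint with positive slack has shadow price 0 → pick-and-place.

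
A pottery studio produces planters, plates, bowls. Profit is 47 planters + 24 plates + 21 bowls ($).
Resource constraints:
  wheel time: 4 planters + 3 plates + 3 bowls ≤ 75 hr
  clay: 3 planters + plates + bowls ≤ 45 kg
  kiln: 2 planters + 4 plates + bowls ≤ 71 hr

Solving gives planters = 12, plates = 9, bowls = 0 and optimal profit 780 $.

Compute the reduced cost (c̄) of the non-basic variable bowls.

At the optimum: wheel time uses 75 of 75 (binding); clay uses 45 of 45 (binding); kiln uses 60 of 71 (slack = 11).
By complementary slackness, y = 0 for the non-binding constraint.
The binding rows give the dual system: 4·y_wheel time + 3·y_clay = 47 and 3·y_wheel time + 1·y_clay = 24.
Solving: y_wheel time = 5, y_clay = 9.
Reduced cost of bowls: c₃ − yᵀa₃ = 21 − (5·3 + 9·1) = 21 − 24 = -3.

-3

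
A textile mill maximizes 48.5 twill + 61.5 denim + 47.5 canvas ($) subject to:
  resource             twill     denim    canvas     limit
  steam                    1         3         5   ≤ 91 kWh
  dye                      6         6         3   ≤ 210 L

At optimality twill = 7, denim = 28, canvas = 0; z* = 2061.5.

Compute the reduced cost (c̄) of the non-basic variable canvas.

-6

At the optimum: steam uses 91 of 91 (binding); dye uses 210 of 210 (binding).
Dual feasibility on the basic columns requires 1·y_steam + 6·y_dye = 48.5, 3·y_steam + 6·y_dye = 61.5.
Solving: y_steam = 6.5, y_dye = 7.
Reduced cost of canvas: c₃ − yᵀa₃ = 47.5 − (6.5·5 + 7·3) = 47.5 − 53.5 = -6.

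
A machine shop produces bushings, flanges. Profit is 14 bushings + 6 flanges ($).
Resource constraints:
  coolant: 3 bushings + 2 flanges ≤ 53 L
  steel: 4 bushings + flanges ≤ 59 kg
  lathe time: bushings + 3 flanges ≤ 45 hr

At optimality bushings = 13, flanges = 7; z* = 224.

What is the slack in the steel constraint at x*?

0

steel used = 4·13 + 1·7 = 59; slack = 59 − 59 = 0.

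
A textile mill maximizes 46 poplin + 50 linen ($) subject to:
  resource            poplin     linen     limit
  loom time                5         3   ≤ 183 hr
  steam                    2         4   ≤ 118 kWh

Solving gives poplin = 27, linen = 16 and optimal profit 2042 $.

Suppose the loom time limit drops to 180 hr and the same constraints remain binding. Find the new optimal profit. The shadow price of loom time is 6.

2024

Δb = -3, so new z* = 2042 + (6)·(-3) = 2042 − 18 = 2024.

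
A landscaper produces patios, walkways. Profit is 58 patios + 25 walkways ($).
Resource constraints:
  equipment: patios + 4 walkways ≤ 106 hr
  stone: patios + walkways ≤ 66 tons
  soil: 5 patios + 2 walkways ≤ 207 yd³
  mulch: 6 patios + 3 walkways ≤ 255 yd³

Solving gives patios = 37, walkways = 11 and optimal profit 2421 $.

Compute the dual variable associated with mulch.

3

At the optimum: equipment uses 81 of 106 (slack = 25); stone uses 48 of 66 (slack = 18); soil uses 207 of 207 (binding); mulch uses 255 of 255 (binding).
Slack constraints have shadow price 0 (complementary slackness).
Dual feasibility on the basic columns requires 5·y_soil + 6·y_mulch = 58, 2·y_soil + 3·y_mulch = 25.
Solving: y_soil = 8, y_mulch = 3.
Shadow price of mulch = 3.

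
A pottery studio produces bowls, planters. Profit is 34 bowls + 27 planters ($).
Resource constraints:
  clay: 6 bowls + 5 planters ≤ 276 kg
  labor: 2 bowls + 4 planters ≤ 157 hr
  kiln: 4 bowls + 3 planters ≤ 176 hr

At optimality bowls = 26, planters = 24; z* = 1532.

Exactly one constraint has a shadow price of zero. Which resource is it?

clay: 276/276 (binding)
labor: 148/157 (slack 9)
kiln: 176/176 (binding)
By complementary slackness, a constraint with positive slack has shadow price 0 → labor.

labor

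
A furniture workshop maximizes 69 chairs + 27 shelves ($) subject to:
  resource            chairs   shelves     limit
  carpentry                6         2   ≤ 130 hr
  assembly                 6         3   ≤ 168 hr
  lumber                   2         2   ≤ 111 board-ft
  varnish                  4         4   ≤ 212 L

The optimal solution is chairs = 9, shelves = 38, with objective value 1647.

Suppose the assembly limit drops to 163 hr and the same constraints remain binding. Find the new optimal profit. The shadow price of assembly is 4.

Δb = -5, so new z* = 1647 + (4)·(-5) = 1647 − 20 = 1627.

1627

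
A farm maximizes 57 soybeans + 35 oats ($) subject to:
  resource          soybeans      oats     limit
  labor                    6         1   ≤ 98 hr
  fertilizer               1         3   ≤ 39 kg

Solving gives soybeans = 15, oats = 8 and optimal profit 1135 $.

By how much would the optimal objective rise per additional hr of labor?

Both labor and fertilizer are binding at x*.
The binding rows give the dual system: 6·y_labor + 1·y_fertilizer = 57 and 1·y_labor + 3·y_fertilizer = 35.
This yields shadow prices y_labor = 8, y_fertilizer = 9.
Shadow price of labor = 8.

8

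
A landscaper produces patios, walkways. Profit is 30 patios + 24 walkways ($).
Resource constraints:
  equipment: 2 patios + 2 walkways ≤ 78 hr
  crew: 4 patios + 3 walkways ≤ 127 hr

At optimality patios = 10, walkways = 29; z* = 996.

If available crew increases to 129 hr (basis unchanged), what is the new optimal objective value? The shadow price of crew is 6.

1008

Δb = 2, so new z* = 996 + (6)·(2) = 996 + 12 = 1008.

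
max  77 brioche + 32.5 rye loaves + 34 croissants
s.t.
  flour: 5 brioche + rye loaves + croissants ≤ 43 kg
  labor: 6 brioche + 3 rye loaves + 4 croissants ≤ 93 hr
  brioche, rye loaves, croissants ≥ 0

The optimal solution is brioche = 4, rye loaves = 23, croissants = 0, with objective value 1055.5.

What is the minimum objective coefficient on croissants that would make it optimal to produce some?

At the optimum: flour uses 43 of 43 (binding); labor uses 93 of 93 (binding).
The binding rows give the dual system: 5·y_flour + 6·y_labor = 77 and 1·y_flour + 3·y_labor = 32.5.
→ y_flour = 4 and y_labor = 9.5.
croissants enters the basis when its profit ≥ yᵀa₃ = 4·1 + 9.5·4 = 42.

42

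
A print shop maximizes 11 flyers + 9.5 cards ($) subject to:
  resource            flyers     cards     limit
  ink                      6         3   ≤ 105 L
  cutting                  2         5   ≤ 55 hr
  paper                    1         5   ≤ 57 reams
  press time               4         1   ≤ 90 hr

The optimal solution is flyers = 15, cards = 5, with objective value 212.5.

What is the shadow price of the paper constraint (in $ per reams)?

At the optimum: ink uses 105 of 105 (binding); cutting uses 55 of 55 (binding); paper uses 40 of 57 (slack = 17); press time uses 65 of 90 (slack = 25).
By complementary slackness, y = 0 for the non-binding constraints.
The binding rows give the dual system: 6·y_ink + 2·y_cutting = 11 and 3·y_ink + 5·y_cutting = 9.5.
This yields shadow prices y_ink = 1.5, y_cutting = 1.
Shadow price of paper = 0.

0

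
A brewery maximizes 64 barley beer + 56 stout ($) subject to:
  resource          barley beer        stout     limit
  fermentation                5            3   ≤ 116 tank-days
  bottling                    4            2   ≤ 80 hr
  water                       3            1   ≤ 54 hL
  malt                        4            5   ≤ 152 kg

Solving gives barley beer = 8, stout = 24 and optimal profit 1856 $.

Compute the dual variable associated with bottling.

8

At the optimum: fermentation uses 112 of 116 (slack = 4); bottling uses 80 of 80 (binding); water uses 48 of 54 (slack = 6); malt uses 152 of 152 (binding).
Since fermentation, water are not tight, their duals are 0.
The binding rows give the dual system: 4·y_bottling + 4·y_malt = 64 and 2·y_bottling + 5·y_malt = 56.
Solving: y_bottling = 8, y_malt = 8.
Shadow price of bottling = 8.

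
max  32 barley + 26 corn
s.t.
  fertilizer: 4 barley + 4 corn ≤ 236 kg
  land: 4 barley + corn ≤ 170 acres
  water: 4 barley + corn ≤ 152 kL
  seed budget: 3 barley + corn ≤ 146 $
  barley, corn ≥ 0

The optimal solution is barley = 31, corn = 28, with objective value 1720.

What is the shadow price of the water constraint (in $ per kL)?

Binding: fertilizer and water. Non-binding: land (18 unused), seed budget (25 unused).
By complementary slackness, y = 0 for the non-binding constraints.
The binding rows give the dual system: 4·y_fertilizer + 4·y_water = 32 and 4·y_fertilizer + 1·y_water = 26.
This yields shadow prices y_fertilizer = 6, y_water = 2.
Shadow price of water = 2.

2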